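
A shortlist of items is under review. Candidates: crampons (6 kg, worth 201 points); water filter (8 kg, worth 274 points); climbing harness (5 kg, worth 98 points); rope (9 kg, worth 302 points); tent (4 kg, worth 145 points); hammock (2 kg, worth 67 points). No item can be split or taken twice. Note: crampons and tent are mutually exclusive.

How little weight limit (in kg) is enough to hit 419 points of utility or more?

Look for the lowest-weight combination reaching 419.
water filter + tent reaches 419 using 12 kg.
Any bundle with less than 12 kg falls short of 419.

12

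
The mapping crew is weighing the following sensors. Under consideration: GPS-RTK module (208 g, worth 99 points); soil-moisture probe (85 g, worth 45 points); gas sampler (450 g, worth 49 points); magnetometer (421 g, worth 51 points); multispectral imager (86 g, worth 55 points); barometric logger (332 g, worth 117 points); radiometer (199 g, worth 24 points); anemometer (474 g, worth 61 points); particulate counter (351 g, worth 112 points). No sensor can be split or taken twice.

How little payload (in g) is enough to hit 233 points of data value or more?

625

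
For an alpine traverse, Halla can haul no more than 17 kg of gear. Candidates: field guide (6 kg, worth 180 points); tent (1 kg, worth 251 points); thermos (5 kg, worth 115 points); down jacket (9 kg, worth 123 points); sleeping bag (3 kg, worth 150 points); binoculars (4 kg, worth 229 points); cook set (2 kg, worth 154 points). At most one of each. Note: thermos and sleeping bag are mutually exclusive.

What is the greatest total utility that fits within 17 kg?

Field guide + tent + sleeping bag + binoculars + cook set uses 16 of the 17 kg and totals 964.
An exhaustive check of the 128 subsets confirms 964.

964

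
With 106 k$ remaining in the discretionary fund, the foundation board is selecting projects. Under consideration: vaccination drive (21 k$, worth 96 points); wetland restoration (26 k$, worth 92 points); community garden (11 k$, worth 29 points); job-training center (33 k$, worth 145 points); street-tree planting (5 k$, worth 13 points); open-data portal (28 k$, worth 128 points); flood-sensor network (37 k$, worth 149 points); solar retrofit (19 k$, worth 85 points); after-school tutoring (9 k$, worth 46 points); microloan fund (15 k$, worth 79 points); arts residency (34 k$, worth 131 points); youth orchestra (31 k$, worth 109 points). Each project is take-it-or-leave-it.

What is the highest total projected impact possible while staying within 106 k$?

494

By projected impact per k$: microloan fund 5.27, after-school tutoring 5.11, vaccination drive 4.57 lead.
Greedy by ratio would take vaccination drive + community garden + open-data portal + solar retrofit + after-school tutoring + microloan fund: 103 k$ used, total 463.
The 30 k$ tied up in community garden and solar retrofit is better spent on job-training center — total rises to 494 (106 k$).
Runner-up job-training center + open-data portal + solar retrofit + after-school tutoring + microloan fund tops out at 483.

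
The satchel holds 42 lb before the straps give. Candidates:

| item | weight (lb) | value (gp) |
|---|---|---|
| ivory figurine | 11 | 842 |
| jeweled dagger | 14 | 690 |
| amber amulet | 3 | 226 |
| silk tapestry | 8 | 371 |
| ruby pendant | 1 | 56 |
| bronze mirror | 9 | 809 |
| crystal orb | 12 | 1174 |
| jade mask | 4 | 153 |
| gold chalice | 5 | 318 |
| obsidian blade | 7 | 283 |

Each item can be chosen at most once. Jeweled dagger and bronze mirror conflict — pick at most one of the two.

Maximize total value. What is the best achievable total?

By value per lb: crystal orb 97.83, bronze mirror 89.89, ivory figurine 76.55, amber amulet 75.33 lead.
Taking ivory figurine + amber amulet + ruby pendant + bronze mirror + crystal orb + gold chalice: 41 lb used, 3425 in value.
The spare 1 lb is too small for any remaining item, and no feasible exchange beats 3425.

3425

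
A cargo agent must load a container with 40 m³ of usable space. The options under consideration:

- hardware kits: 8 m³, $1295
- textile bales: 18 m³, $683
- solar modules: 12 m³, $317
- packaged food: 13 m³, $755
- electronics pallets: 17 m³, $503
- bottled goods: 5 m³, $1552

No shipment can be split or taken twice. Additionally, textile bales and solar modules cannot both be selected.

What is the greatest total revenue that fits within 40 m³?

3919

The ratio ordering already packs tightly: hardware kits + solar modules + packaged food + bottled goods, 38 m³, 3919.
Runner-up hardware kits + packaged food + bottled goods tops out at 3602.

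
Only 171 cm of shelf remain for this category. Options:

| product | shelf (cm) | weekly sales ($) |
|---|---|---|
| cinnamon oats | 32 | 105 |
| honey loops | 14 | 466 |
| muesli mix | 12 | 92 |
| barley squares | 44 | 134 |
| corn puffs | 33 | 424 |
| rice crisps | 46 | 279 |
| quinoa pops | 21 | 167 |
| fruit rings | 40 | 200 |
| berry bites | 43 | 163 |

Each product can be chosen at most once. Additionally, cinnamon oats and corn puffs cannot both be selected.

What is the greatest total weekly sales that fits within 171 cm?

Best packing: honey loops + muesli mix + corn puffs + rice crisps + quinoa pops + fruit rings — 166 cm, 1628 total.
Every other selection either busts 171 cm or breaks a pairing rule or fails to beat 1628.

1628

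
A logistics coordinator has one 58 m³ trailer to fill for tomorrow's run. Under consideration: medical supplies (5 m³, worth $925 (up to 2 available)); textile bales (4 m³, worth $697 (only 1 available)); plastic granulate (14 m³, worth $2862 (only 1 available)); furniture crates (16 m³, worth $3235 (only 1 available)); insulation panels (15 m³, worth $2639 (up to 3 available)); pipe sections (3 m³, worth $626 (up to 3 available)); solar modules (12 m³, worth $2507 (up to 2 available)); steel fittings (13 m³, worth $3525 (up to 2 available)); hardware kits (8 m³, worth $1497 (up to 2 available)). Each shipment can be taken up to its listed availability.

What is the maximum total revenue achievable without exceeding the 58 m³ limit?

13671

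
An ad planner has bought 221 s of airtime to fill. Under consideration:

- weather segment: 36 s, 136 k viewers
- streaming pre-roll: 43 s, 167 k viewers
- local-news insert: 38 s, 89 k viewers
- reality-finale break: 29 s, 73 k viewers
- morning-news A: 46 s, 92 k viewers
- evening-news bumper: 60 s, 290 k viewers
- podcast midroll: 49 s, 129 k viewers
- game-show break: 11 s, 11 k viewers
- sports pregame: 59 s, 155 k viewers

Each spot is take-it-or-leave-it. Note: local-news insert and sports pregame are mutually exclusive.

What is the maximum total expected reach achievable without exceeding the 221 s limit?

795

Density check — evening-news bumper 4.83, streaming pre-roll 3.88, weather segment 3.78 are the best per s.
The ratio ordering already packs tightly: weather segment + streaming pre-roll + reality-finale break + evening-news bumper + podcast midroll, 217 s, 795.
Every other selection either busts 221 s or breaks a pairing rule or fails to beat 795.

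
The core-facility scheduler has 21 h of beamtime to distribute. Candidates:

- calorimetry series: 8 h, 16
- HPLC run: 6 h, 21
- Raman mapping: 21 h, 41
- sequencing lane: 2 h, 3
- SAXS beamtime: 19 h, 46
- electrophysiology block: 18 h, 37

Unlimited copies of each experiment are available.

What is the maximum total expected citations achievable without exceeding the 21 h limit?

66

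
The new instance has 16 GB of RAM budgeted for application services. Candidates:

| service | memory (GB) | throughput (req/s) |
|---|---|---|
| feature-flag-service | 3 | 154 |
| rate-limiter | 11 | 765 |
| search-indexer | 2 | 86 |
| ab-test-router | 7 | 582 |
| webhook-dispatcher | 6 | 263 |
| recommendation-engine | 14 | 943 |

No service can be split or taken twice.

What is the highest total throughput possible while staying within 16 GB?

1029

Ranking by ratio (throughput/GB): ab-test-router 83.14, rate-limiter 69.55, recommendation-engine 67.36, feature-flag-service 51.33.
A density-first pass picks feature-flag-service + ab-test-router + webhook-dispatcher — 999 at 16 GB.
Reworking the packing: search-indexer + recommendation-engine uses 16 GB and improves the total to 1029.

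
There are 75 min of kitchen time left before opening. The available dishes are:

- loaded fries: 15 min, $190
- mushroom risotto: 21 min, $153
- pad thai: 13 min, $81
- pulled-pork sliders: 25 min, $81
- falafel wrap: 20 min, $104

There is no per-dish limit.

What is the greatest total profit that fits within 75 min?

Taking 5×loaded fries: 75 min used, 950 in profit.
No other feasible combination exceeds 950.

950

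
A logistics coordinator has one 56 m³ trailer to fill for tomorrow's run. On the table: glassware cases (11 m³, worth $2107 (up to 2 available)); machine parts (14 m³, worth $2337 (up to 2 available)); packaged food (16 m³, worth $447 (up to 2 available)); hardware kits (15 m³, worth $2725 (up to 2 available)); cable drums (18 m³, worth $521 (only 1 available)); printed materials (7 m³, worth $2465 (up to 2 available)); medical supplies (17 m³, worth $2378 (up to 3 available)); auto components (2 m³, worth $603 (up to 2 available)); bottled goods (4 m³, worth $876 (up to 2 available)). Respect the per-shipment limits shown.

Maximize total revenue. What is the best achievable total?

13338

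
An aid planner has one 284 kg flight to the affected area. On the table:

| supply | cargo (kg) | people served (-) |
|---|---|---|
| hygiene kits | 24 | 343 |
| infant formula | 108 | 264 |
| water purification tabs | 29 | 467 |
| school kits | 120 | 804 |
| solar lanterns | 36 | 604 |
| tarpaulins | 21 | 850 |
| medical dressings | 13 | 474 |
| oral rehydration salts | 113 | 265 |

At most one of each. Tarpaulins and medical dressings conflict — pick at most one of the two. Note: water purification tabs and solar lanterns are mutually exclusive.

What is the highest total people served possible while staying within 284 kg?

2601

Best packing: hygiene kits + school kits + solar lanterns + tarpaulins — 201 kg, 2601 total.
No other feasible combination exceeds 2601.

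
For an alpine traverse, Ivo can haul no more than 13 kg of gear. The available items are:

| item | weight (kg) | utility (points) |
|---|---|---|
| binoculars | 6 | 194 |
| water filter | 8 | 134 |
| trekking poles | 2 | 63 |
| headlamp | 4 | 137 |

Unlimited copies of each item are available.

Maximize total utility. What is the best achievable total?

411

Best packing: 3×headlamp — 12 kg, 411 total.
The spare 1 kg is too small for any remaining item, and no exchange beats 411.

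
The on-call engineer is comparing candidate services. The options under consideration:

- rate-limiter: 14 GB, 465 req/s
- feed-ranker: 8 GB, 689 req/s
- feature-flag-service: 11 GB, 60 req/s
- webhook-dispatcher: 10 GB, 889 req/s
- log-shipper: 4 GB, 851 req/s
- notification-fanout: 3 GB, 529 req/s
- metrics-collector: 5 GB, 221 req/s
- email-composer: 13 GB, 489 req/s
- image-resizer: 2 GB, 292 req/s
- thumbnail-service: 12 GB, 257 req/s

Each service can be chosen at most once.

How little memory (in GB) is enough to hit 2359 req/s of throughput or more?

Need the lightest bundle worth ≥ 2359.
Taking feed-ranker + log-shipper + notification-fanout + image-resizer gives 2361 (≥ 2359) for 17 GB.
No combination under 17 GB hits 2359.

17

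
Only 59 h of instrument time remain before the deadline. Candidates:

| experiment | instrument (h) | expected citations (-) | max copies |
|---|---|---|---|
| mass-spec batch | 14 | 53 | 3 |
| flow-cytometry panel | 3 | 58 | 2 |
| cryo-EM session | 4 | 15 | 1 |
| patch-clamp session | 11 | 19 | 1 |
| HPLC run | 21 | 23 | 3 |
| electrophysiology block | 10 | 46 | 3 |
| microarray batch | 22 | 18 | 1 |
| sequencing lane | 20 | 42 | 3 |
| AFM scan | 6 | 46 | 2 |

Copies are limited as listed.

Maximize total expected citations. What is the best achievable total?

368

Greedy by ratio would take 2×flow-cytometry panel + cryo-EM session + 3×electrophysiology block + 2×AFM scan: 52 h used, total 361.
The 10 h tied up in electrophysiology block is better spent on mass-spec batch — total rises to 368 (56 h).
Nothing else within 59 h beats 368.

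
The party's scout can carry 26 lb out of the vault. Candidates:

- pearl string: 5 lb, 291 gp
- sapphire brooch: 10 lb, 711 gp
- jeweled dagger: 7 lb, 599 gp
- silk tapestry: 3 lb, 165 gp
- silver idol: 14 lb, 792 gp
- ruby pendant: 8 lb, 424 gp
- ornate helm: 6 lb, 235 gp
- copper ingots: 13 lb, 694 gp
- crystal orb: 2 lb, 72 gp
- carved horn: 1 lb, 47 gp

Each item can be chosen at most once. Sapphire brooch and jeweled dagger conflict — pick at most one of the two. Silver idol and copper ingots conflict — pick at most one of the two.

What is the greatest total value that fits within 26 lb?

Best packing: pearl string + jeweled dagger + silver idol — 26 lb, 1682 total.
That's the maximum — no feasible swap from here does better than 1682.

1682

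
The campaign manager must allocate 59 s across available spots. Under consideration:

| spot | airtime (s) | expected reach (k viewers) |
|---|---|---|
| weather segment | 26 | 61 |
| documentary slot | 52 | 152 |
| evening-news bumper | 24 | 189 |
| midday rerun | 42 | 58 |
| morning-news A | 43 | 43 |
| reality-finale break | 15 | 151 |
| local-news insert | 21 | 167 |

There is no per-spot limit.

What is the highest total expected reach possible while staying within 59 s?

491

Greedy by ratio would take 3×reality-finale break: 45 s used, total 453.
Dropping reality-finale break frees 15 s; slotting in evening-news bumper (24 s) lifts the total to 491 at 54 s.
Every other selection either busts 59 s or fails to beat 491.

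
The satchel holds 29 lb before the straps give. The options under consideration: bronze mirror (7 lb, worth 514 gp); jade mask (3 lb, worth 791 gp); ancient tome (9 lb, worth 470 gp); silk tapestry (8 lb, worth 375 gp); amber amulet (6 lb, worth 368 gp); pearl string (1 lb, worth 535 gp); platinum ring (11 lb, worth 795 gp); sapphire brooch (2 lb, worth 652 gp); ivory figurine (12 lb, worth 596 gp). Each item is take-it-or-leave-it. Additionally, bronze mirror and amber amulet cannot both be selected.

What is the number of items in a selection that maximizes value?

5

Optimal total is 3369.
One optimal bundle: jade mask + pearl string + platinum ring + sapphire brooch + ivory figurine (29 lb).
Any selection reaching 3369 contains exactly 5 items.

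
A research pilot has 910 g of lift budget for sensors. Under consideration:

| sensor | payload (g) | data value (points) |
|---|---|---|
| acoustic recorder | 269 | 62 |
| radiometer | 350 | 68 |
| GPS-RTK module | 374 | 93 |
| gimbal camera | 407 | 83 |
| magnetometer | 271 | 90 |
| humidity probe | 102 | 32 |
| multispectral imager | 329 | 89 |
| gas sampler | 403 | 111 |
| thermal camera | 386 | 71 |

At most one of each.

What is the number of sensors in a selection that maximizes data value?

3

Optimal total is 241.
One optimal bundle: acoustic recorder + magnetometer + multispectral imager (869 g).
Every optimal selection uses 3 sensors.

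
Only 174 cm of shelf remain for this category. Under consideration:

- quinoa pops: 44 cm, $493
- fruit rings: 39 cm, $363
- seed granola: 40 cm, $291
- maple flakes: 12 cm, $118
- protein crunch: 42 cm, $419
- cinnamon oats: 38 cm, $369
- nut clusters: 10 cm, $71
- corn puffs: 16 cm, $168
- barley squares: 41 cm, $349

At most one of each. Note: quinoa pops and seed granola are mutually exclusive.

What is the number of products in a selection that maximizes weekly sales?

5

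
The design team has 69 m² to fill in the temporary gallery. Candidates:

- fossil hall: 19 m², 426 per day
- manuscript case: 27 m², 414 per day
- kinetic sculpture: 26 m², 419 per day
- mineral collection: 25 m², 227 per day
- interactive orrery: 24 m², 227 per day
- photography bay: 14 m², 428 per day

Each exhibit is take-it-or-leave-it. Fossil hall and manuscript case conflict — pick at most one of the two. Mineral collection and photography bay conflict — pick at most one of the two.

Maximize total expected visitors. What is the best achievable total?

1273

Fossil hall + kinetic sculpture + photography bay uses 59 of the 69 m² and totals 1273.
That's the maximum — no feasible swap from here does better than 1273.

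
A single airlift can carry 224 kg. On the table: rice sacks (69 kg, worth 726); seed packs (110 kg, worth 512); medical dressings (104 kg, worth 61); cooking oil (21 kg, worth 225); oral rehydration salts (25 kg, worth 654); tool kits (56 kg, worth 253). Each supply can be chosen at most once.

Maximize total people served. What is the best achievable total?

1892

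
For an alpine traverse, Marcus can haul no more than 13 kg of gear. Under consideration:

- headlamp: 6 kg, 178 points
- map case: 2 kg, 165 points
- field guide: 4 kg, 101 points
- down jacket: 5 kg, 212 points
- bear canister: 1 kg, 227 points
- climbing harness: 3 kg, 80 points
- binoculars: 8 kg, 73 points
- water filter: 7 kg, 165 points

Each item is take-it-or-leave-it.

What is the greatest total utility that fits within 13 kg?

705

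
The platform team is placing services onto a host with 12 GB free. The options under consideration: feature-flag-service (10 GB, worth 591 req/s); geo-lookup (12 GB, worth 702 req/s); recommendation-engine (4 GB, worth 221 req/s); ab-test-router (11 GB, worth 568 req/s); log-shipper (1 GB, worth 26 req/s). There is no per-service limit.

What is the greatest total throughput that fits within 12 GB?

702

A density-first pass picks feature-flag-service + 2×log-shipper — 643 at 12 GB.
Replace feature-flag-service and 2×log-shipper with geo-lookup: the trade gains 59 net, giving 702 at 12 GB.
Nothing else within 12 GB beats 702.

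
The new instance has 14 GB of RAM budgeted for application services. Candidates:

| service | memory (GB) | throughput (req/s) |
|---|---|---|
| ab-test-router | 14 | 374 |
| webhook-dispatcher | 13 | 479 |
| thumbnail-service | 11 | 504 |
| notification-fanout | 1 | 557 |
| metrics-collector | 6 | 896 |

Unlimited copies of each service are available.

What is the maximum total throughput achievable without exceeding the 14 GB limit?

The ratio ordering already packs tightly: 14×notification-fanout, 14 GB, 7798.
Nothing else within 14 GB beats 7798.

7798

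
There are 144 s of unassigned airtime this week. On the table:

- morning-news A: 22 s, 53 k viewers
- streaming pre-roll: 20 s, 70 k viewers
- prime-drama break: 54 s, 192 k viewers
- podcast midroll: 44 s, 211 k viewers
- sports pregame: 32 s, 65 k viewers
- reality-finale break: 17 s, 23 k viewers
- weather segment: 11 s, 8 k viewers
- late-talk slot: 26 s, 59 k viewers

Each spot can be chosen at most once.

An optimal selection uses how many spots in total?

The maximum expected reach within 144 s is 532.
For example streaming pre-roll + prime-drama break + podcast midroll + late-talk slot achieves it, using 144 s.
Every optimal selection uses 4 spots.

4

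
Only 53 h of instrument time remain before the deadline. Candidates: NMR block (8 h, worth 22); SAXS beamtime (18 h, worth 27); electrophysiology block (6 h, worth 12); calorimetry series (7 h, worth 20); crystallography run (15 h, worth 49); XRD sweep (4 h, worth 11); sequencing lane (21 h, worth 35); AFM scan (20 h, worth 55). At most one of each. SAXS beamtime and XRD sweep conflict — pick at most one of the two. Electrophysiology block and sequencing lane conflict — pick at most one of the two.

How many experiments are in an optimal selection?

Optimal total is 149.
One optimal bundle: NMR block + electrophysiology block + crystallography run + XRD sweep + AFM scan (53 h).
Every optimal selection uses 5 experiments.

5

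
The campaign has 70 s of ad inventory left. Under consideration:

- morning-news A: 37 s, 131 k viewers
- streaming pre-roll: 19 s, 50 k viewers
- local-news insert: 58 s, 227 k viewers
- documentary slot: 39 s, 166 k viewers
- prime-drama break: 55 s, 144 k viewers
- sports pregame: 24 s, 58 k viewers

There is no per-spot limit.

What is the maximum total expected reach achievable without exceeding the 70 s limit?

227

By expected reach per s: documentary slot 4.26, local-news insert 3.91, morning-news A 3.54, streaming pre-roll 2.63 lead.
Greedy by ratio would take streaming pre-roll + documentary slot: 58 s used, total 216.
Replace streaming pre-roll and documentary slot with local-news insert: the trade gains 11 net, giving 227 at 58 s.
Nothing else within 70 s beats 227.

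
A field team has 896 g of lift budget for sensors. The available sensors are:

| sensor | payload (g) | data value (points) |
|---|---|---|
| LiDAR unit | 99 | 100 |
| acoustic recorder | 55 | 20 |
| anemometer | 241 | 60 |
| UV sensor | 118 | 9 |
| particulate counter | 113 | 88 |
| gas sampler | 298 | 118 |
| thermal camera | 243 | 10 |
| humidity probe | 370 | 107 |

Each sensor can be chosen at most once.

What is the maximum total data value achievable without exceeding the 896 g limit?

413

A density-first pass picks LiDAR unit + acoustic recorder + anemometer + particulate counter + gas sampler — 386 at 806 g.
Dropping acoustic recorder and anemometer frees 296 g; slotting in humidity probe (370 g) lifts the total to 413 at 880 g.
Every other selection either busts 896 g or fails to beat 413.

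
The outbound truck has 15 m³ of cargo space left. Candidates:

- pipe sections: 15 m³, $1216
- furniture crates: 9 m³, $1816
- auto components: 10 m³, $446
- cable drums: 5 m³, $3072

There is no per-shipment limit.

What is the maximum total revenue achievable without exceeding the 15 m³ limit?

9216

Taking 3×cable drums: 15 m³ used, 9216 in revenue.
No other feasible combination exceeds 9216.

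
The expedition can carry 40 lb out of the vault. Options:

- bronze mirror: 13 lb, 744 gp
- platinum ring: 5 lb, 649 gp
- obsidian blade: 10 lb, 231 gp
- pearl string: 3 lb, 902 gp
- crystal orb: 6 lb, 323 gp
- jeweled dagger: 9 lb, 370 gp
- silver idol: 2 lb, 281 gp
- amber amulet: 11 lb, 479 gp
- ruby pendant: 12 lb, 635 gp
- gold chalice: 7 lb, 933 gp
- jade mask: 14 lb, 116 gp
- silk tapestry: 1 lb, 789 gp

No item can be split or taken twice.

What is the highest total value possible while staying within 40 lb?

4668

Density check — silk tapestry 789.00, pearl string 300.67, silver idol 140.50 are the best per lb.
Filling by ratio: bronze mirror + platinum ring + pearl string + crystal orb + silver idol + gold chalice + silk tapestry for 4621, with 3 lb left unused.
Replace crystal orb with jeweled dagger: the trade gains 47 net, giving 4668 at 40 lb.
Next best is bronze mirror + platinum ring + pearl string + crystal orb + silver idol + gold chalice + silk tapestry at 4621 (37 lb) — short by 47.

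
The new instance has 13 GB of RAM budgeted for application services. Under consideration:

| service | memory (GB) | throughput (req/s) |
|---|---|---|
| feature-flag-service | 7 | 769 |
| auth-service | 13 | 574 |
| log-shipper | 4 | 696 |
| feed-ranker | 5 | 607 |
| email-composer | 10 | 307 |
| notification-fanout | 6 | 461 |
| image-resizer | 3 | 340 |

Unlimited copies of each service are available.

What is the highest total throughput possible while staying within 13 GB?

2088

By throughput per GB: log-shipper 174.00, feed-ranker 121.40, image-resizer 113.33 lead.
Taking 3×log-shipper: 12 GB used, 2088 in throughput.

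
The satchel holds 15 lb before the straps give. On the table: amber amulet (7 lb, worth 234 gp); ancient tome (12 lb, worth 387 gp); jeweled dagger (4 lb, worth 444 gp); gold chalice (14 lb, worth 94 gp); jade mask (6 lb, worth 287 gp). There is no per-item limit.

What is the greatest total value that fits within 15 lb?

Density check — jeweled dagger 111.00, jade mask 47.83, amber amulet 33.43 are the best per lb.
3×jeweled dagger uses 12 of the 15 lb and totals 1332.
That's the maximum — no swap from here does better than 1332.

1332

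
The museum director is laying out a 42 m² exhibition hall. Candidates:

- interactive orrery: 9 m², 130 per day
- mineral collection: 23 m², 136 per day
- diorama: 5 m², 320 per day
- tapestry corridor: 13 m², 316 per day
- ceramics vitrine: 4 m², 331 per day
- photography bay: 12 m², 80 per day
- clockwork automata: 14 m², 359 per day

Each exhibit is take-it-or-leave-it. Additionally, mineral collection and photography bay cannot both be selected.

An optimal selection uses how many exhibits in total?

Best achievable expected visitors is 1326.
For example diorama + tapestry corridor + ceramics vitrine + clockwork automata achieves it, using 36 m².
All optima have 4 exhibits.

4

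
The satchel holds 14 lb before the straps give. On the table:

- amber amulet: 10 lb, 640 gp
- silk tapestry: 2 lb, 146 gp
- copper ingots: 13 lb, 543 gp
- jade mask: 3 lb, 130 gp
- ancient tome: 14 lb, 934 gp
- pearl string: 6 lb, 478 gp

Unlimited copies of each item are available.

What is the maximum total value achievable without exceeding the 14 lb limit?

Taking silk tapestry + 2×pearl string: 14 lb used, 1102 in value.
No other feasible combination exceeds 1102.

1102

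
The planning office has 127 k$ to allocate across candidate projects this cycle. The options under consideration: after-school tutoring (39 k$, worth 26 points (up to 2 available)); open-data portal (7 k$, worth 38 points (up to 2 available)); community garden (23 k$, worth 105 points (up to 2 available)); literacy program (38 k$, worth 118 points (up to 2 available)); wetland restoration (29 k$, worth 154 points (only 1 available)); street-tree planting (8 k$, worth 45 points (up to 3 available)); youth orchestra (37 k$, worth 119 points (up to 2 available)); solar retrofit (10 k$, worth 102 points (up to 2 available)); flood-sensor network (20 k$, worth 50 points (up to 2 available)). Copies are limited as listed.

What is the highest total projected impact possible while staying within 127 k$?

Ranking by ratio (projected impact/k$): solar retrofit 10.20, street-tree planting 5.62, open-data portal 5.43, wetland restoration 5.31.
The ratio heuristic lands on 2×open-data portal + community garden + wetland restoration + 3×street-tree planting + 2×solar retrofit (674) but leaves 17 k$ idle.
The 7 k$ tied up in open-data portal is better spent on community garden — total rises to 741 (126 k$).
The spare 1 k$ is too small for any remaining project, and no exchange beats 741.

741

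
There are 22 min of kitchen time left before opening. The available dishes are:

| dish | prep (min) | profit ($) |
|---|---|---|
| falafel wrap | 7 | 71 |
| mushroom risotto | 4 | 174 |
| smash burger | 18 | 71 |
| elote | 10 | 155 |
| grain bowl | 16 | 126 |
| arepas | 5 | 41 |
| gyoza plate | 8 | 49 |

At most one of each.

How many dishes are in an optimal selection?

3

The maximum profit within 22 min is 400.
One optimal bundle: falafel wrap + mushroom risotto + elote (21 min).
Every optimal selection uses 3 dishes.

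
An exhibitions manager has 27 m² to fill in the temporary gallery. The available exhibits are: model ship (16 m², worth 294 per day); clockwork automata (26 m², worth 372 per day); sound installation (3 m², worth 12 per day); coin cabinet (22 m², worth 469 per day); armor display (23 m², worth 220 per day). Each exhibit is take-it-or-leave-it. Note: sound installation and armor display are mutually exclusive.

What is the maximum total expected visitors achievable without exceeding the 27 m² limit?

481

Taking sound installation + coin cabinet: 25 m² used, 481 in expected visitors.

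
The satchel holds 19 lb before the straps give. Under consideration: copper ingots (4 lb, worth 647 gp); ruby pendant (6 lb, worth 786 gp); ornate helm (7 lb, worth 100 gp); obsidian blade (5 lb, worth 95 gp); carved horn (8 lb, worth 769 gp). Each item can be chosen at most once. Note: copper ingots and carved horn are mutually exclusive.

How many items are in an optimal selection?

3

Optimal total is 1650.
ruby pendant + obsidian blade + carved horn hits 1650 at 19 lb.
All optima have 3 items.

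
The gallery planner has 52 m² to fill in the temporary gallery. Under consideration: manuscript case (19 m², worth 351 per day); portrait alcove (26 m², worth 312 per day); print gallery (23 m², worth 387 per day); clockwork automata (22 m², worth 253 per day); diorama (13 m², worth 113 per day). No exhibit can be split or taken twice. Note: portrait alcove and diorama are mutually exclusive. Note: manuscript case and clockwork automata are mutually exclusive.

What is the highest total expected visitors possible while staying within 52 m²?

738

Taking manuscript case + print gallery: 42 m² used, 738 in expected visitors.
The spare 10 m² is too small for any remaining exhibit, and no feasible exchange beats 738.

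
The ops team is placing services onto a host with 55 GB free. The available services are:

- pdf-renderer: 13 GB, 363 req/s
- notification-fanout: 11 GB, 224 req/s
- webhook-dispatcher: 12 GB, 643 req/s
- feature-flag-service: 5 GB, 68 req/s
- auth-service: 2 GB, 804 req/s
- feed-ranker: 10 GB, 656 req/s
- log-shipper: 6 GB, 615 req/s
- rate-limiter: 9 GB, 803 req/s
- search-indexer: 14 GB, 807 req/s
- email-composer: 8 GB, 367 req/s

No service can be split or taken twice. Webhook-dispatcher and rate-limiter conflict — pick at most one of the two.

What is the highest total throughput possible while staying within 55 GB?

4120

Best packing: feature-flag-service + auth-service + feed-ranker + log-shipper + rate-limiter + search-indexer + email-composer — 54 GB, 4120 total.
No other feasible combination exceeds 4120.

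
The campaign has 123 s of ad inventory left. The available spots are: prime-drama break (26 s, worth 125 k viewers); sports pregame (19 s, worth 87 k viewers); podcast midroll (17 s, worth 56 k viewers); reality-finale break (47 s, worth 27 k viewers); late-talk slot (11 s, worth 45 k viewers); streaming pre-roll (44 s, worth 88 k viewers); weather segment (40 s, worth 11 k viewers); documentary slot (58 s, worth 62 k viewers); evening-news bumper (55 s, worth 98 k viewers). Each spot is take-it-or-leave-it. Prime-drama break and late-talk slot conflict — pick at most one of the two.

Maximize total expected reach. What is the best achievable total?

366

Best packing: prime-drama break + sports pregame + podcast midroll + evening-news bumper — 117 s, 366 total.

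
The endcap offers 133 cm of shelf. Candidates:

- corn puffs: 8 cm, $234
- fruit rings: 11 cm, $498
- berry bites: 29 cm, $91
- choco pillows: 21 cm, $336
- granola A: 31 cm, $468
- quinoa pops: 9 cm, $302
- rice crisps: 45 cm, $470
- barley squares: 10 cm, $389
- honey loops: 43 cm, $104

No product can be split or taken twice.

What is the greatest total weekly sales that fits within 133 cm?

Density check — fruit rings 45.27, barley squares 38.90, quinoa pops 33.56 are the best per cm.
Taking the top-ratio products first gives corn puffs + fruit rings + berry bites + choco pillows + granola A + quinoa pops + barley squares for 2318 (119 cm).
Replace corn puffs and berry bites with rice crisps: the trade gains 145 net, giving 2463 at 127 cm.
An exhaustive check of the 512 subsets confirms 2463.

2463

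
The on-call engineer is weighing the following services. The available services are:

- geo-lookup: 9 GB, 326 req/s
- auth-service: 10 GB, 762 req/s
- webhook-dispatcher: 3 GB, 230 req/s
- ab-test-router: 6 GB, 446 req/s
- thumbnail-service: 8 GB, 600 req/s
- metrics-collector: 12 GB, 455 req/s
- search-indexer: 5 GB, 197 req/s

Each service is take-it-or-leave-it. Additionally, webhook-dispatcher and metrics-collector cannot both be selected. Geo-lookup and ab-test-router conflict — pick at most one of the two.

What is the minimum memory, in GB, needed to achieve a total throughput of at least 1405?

Look for the lowest-memory combination reaching 1405.
Taking auth-service + webhook-dispatcher + ab-test-router gives 1438 (≥ 1405) for 19 GB.
No combination under 19 GB hits 1405.

19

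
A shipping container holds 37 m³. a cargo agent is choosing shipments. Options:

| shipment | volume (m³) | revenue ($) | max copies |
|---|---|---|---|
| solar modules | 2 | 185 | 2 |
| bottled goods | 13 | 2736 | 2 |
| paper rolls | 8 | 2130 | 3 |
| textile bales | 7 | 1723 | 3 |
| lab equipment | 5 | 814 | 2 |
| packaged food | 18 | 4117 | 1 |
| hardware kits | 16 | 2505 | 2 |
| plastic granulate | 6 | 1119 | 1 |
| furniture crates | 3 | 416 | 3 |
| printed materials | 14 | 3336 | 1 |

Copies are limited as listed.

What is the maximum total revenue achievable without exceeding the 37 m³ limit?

9429

Taking the top-ratio shipments first gives 3×paper rolls + textile bales + plastic granulate for 9232 (37 m³).
Dropping paper rolls and plastic granulate frees 14 m³; slotting in 2×textile bales (14 m³) lifts the total to 9429 at 37 m³.
Nothing else within 37 m³ beats 9429.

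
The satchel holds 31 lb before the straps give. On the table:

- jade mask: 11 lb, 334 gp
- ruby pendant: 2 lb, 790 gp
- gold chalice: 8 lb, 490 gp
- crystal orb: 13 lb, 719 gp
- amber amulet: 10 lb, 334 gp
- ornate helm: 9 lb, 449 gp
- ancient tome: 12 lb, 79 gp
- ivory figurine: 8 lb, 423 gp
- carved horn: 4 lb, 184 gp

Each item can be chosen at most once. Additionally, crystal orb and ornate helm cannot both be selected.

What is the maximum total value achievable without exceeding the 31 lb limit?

Best packing: ruby pendant + gold chalice + crystal orb + ivory figurine — 31 lb, 2422 total.
The closest alternative, ruby pendant + gold chalice + ornate helm + ivory figurine + carved horn, reaches only 2336.

2422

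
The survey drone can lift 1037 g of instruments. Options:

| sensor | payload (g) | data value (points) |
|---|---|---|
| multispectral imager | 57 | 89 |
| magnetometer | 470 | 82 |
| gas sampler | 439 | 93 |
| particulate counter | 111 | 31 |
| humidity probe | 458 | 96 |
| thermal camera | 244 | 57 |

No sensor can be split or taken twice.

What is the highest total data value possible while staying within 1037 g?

278

Ranking by ratio (data value/g): multispectral imager 1.56, particulate counter 0.28, thermal camera 0.23.
Greedy by ratio would take multispectral imager + gas sampler + particulate counter + thermal camera: 851 g used, total 270.
Replace particulate counter and thermal camera with humidity probe: the trade gains 8 net, giving 278 at 954 g.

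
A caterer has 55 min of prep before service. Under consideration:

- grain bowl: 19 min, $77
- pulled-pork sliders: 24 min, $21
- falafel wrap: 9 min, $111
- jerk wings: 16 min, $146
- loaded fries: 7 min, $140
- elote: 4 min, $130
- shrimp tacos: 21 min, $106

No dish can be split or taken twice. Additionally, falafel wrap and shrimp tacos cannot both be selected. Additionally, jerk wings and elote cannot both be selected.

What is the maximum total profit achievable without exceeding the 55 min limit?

474

Taking grain bowl + falafel wrap + jerk wings + loaded fries: 51 min used, 474 in profit.
An exhaustive check of the 128 subsets confirms 474.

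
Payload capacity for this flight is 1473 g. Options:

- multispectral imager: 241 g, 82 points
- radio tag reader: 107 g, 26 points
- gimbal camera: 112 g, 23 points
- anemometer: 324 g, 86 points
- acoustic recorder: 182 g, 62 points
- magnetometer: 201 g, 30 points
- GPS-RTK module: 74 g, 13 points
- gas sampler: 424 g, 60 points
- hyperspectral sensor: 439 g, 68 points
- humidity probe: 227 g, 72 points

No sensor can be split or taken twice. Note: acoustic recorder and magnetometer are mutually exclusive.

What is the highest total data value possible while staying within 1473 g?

375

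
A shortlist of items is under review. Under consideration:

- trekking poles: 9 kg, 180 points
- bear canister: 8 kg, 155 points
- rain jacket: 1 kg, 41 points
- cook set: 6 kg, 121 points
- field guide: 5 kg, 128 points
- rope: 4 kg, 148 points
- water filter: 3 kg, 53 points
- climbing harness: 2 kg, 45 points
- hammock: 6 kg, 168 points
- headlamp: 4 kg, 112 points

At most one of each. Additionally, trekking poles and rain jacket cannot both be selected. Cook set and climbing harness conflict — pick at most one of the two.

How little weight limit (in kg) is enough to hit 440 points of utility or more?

Look for the lowest-weight combination reaching 440.
field guide + rope + hammock reaches 444 using 15 kg.
Below 15 kg the best achievable stays under 440.

15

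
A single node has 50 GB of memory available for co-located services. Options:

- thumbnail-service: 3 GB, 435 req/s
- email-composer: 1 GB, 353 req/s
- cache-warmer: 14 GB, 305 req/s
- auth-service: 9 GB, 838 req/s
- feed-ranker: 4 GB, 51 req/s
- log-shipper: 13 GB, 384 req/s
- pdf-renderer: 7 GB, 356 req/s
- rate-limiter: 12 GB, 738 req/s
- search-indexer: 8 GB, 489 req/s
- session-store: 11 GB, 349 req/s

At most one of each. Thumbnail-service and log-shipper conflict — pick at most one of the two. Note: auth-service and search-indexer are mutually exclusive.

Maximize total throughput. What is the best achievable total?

3120

By throughput per GB: email-composer 353.00, thumbnail-service 145.00, auth-service 93.11 lead.
Taking thumbnail-service + email-composer + auth-service + feed-ranker + pdf-renderer + rate-limiter + session-store: 47 GB used, 3120 in throughput.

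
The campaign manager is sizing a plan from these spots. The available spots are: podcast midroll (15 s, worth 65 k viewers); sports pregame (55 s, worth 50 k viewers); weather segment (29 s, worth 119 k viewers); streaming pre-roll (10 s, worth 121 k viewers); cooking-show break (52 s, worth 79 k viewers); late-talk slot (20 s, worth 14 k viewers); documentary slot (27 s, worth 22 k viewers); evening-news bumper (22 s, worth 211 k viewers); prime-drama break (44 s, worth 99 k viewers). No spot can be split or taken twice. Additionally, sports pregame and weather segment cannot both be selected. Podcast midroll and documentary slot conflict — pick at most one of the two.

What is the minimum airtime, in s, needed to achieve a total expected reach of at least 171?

22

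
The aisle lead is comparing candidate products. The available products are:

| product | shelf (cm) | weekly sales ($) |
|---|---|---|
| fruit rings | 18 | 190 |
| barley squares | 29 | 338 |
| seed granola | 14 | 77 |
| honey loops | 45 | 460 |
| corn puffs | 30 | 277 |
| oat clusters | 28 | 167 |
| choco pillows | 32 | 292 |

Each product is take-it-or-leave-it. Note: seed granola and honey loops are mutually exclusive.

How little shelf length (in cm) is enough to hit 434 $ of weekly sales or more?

Need the lightest bundle worth ≥ 434.
Taking honey loops gives 460 (≥ 434) for 45 cm.
Any bundle with less than 45 cm falls short of 434.

45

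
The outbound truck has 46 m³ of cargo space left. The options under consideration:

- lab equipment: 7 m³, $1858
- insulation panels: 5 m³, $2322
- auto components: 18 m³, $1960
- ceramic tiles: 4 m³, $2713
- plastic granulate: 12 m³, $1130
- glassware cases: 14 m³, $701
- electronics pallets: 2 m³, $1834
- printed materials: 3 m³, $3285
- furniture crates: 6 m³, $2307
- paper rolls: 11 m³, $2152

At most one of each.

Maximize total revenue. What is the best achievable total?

Ranking by ratio (revenue/m³): printed materials 1095.00, electronics pallets 917.00, ceramic tiles 678.25.
Taking lab equipment + insulation panels + ceramic tiles + electronics pallets + printed materials + furniture crates + paper rolls: 38 m³ used, 16471 in revenue.
An exhaustive check of the 1024 subsets confirms 16471.

16471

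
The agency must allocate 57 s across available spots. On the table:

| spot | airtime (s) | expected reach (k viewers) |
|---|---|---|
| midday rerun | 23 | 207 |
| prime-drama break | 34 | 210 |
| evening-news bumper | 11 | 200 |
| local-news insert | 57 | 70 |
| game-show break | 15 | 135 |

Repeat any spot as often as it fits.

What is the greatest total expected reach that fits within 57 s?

1000

Ranking by ratio (expected reach/s): evening-news bumper 18.18, midday rerun 9.00, game-show break 9.00, prime-drama break 6.18.
5×evening-news bumper uses 55 of the 57 s and totals 1000.
No other feasible combination exceeds 1000.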